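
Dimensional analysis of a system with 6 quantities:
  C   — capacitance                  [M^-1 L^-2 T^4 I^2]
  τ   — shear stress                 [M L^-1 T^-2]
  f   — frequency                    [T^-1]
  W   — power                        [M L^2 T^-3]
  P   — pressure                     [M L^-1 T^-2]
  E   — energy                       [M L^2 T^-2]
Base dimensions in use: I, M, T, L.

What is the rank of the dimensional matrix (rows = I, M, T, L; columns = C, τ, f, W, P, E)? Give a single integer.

Exponent matrix [I,M,T,L] × [C,τ,f,W,P,E]:
  I: [ 2  0  0  0  0  0]
  M: [-1  1  0  1  1  1]
  T: [ 4 -2 -1 -3 -2 -2]
  L: [-2 -1  0  2 -1  2]
Row reduction gives pivot columns C,τ,f,W; rank = 4

4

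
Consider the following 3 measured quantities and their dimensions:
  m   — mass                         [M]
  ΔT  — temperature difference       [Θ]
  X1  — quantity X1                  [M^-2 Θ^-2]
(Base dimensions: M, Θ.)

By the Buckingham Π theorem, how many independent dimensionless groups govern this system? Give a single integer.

Dimensional matrix (M×Θ by m×ΔT×X1):
  M: [ 1  0 -2]
  Θ: [ 0  1 -2]
Row reduction gives pivot columns m,ΔT; rank = 2
3 vars − rank 2 = 1 Π group

1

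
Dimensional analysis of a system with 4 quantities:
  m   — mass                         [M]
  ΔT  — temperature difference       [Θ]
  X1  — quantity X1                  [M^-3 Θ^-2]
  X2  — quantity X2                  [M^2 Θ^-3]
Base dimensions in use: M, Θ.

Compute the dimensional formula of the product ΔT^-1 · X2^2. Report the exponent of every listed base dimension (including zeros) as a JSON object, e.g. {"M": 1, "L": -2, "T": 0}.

{"M": 4, "Θ": -7}

Write exponents as rows M,Θ / cols m,ΔT,X1,X2:
  M: [ 1  0 -3  2]
  Θ: [ 0  1 -2 -3]
  [M]: (-1)·0+(2)·2 = 4
  [Θ]: (-1)·1+(2)·-3 = -7
⇒ M^4 Θ^-7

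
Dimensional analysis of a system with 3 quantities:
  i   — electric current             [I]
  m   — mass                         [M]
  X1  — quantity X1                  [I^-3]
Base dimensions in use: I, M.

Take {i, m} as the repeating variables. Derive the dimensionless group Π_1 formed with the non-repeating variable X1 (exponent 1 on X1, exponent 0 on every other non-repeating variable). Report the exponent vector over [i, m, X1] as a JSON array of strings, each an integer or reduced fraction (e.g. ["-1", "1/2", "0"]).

Exponent matrix [I,M] × [i,m,X1]:
  I: [ 1  0 -3]
  M: [ 0  1  0]
Row reduction gives pivot columns i,m; rank = 2
Repeat: i,m; free: X1
RREF:
  r0: [   1    0   -3]
  r1: [   0    1    0]
Fix exponent of X1 at 1; solve each RREF row for its pivot's exponent:
  r0: exp(i) + (-3)·1 = 0 ⇒ exp(i) = 3
  r1: exp(m) + (0)·1 = 0 ⇒ exp(m) = 0
Π_1 = i^3 · X1

["3", "0", "1"]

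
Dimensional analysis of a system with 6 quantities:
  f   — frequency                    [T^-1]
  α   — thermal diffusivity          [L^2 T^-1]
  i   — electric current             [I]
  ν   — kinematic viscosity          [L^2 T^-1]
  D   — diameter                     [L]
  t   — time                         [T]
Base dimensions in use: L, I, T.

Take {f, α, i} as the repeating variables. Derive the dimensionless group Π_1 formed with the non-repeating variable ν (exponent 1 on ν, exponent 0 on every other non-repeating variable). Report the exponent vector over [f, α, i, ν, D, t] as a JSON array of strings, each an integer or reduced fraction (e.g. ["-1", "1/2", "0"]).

Exponent matrix [L,I,T] × [f,α,i,ν,D,t]:
  L: [ 0  2  0  2  1  0]
  I: [ 0  0  1  0  0  0]
  T: [-1 -1  0 -1  0  1]
Echelon form has 3 nonzero rows (pivots: f,α,i)
Repeat: f,α,i; free: ν,D,t
RREF:
  r0: [   1    0    0    0 -1/2   -1]
  r1: [   0    1    0    1  1/2    0]
  r2: [   0    0    1    0    0    0]
Fix exponent of ν at 1, D at 0, t at 0; solve each RREF row for its pivot's exponent:
  r0: exp(f) + (0)·1 = 0 ⇒ exp(f) = 0
  r1: exp(α) + (1)·1 = 0 ⇒ exp(α) = -1
  r2: exp(i) + (0)·1 = 0 ⇒ exp(i) = 0
Π_1 = α^-1 · ν

["0", "-1", "0", "1", "0", "0"]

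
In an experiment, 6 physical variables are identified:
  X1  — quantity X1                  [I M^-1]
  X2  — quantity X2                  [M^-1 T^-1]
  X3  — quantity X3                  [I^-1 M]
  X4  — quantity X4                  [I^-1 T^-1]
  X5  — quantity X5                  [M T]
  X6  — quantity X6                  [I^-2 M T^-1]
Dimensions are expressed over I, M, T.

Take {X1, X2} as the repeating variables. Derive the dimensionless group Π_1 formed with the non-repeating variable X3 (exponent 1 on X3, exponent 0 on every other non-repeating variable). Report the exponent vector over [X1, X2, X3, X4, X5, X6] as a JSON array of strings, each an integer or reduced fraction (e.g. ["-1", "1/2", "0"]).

Dimensional matrix (I×M×T by X1×X2×X3×X4×X5×X6):
  I: [ 1  0 -1 -1  0 -2]
  M: [-1 -1  1  0  1  1]
  T: [ 0 -1  0 -1  1 -1]
Echelon form has 2 nonzero rows (pivots: X1,X2)
Repeat: X1,X2; free: X3,X4,X5,X6
RREF:
  r0: [   1    0   -1   -1    0   -2]
  r1: [   0    1    0    1   -1    1]
  r2: [   0    0    0    0    0    0]
Fix exponent of X3 at 1, X4 at 0, X5 at 0, X6 at 0; solve each RREF row for its pivot's exponent:
  r0: exp(X1) + (-1)·1 = 0 ⇒ exp(X1) = 1
  r1: exp(X2) + (0)·1 = 0 ⇒ exp(X2) = 0
Π_1 = X1 · X3

["1", "0", "1", "0", "0", "0"]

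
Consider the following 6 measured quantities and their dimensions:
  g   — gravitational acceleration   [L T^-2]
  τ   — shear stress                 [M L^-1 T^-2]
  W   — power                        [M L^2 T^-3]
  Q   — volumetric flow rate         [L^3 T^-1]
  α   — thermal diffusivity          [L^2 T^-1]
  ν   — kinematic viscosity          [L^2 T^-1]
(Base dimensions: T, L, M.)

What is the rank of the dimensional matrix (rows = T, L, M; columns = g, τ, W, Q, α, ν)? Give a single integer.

3

Exponent matrix [T,L,M] × [g,τ,W,Q,α,ν]:
  T: [-2 -2 -3 -1 -1 -1]
  L: [ 1 -1  2  3  2  2]
  M: [ 0  1  1  0  0  0]
RREF → pivots at {g,τ,W} ⇒ r = 3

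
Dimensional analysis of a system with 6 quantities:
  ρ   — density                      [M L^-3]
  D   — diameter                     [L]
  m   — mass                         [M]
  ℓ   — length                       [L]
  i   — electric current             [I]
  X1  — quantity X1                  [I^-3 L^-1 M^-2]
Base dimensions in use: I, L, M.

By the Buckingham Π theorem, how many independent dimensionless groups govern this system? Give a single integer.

Dimensional matrix (I×L×M by ρ×D×m×ℓ×i×X1):
  I: [ 0  0  0  0  1 -3]
  L: [-3  1  0  1  0 -1]
  M: [ 1  0  1  0  0 -2]
Row reduction gives pivot columns ρ,D,i; rank = 3
6 vars − rank 3 = 3 Π groups

3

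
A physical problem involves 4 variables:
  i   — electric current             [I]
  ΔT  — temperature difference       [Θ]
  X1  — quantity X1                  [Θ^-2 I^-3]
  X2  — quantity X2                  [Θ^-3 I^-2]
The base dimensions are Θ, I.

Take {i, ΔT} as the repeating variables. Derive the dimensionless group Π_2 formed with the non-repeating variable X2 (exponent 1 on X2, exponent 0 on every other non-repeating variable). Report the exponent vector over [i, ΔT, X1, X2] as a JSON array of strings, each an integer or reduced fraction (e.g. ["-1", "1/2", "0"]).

["2", "3", "0", "1"]

Write exponents as rows Θ,I / cols i,ΔT,X1,X2:
  Θ: [ 0  1 -2 -3]
  I: [ 1  0 -3 -2]
RREF → pivots at {i,ΔT} ⇒ r = 2
Repeat: i,ΔT; free: X1,X2
RREF:
  r0: [   1    0   -3   -2]
  r1: [   0    1   -2   -3]
Fix exponent of X2 at 1, X1 at 0; solve each RREF row for its pivot's exponent:
  r0: exp(i) + (-2)·1 = 0 ⇒ exp(i) = 2
  r1: exp(ΔT) + (-3)·1 = 0 ⇒ exp(ΔT) = 3
Π_2 = i^2 · ΔT^3 · X2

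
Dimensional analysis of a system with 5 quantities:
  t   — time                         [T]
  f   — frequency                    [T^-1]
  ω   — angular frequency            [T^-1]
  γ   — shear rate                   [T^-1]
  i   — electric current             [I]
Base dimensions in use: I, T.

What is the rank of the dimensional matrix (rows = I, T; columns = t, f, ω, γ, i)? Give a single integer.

Exponent matrix [I,T] × [t,f,ω,γ,i]:
  I: [ 0  0  0  0  1]
  T: [ 1 -1 -1 -1  0]
Echelon form has 2 nonzero rows (pivots: t,i)

2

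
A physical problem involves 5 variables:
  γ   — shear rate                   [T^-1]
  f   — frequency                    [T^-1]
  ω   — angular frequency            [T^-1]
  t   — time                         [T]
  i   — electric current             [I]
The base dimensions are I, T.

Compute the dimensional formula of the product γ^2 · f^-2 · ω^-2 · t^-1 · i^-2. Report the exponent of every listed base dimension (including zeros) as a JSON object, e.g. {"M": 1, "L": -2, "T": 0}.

{"I": -2, "T": 1}

Write exponents as rows I,T / cols γ,f,ω,t,i:
  I: [ 0  0  0  0  1]
  T: [-1 -1 -1  1  0]
  [I]: (2)·0+(-2)·0+(-2)·0+(-1)·0+(-2)·1 = -2
  [T]: (2)·-1+(-2)·-1+(-2)·-1+(-1)·1+(-2)·0 = 1
⇒ I^-2 T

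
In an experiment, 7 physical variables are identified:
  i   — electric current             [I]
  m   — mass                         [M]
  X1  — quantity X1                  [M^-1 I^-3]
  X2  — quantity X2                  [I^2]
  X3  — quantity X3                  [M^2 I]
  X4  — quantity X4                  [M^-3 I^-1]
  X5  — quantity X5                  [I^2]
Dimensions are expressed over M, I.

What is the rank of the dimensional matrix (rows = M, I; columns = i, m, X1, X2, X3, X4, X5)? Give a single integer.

2

Write exponents as rows M,I / cols i,m,X1,X2,X3,X4,X5:
  M: [ 0  1 -1  0  2 -3  0]
  I: [ 1  0 -3  2  1 -1  2]
Row reduction gives pivot columns i,m; rank = 2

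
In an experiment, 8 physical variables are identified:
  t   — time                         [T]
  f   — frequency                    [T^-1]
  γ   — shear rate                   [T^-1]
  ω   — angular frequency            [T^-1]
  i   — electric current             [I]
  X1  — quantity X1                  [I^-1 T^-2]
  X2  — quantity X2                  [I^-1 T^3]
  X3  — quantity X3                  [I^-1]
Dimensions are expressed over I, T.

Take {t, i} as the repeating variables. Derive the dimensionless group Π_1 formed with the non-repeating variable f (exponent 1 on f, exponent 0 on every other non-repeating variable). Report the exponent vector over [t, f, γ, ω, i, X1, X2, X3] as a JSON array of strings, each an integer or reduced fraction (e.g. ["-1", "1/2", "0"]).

Dimensional matrix (I×T by t×f×γ×ω×i×X1×X2×X3):
  I: [ 0  0  0  0  1 -1 -1 -1]
  T: [ 1 -1 -1 -1  0 -2  3  0]
Echelon form has 2 nonzero rows (pivots: t,i)
Repeat: t,i; free: f,γ,ω,X1,X2,X3
RREF:
  r0: [   1   -1   -1   -1    0   -2    3    0]
  r1: [   0    0    0    0    1   -1   -1   -1]
Fix exponent of f at 1, γ at 0, ω at 0, X1 at 0, X2 at 0, X3 at 0; solve each RREF row for its pivot's exponent:
  r0: exp(t) + (-1)·1 = 0 ⇒ exp(t) = 1
  r1: exp(i) + (0)·1 = 0 ⇒ exp(i) = 0
Π_1 = t · f

["1", "1", "0", "0", "0", "0", "0", "0"]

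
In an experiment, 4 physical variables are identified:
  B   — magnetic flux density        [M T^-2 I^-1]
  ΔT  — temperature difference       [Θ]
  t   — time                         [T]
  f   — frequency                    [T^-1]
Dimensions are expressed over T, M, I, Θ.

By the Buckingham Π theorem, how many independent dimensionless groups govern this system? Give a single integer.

1

Write exponents as rows T,M,I,Θ / cols B,ΔT,t,f:
  T: [-2  0  1 -1]
  M: [ 1  0  0  0]
  I: [-1  0  0  0]
  Θ: [ 0  1  0  0]
RREF → pivots at {B,ΔT,t} ⇒ r = 3
n=4, r=3 ⇒ 1 dimensionless group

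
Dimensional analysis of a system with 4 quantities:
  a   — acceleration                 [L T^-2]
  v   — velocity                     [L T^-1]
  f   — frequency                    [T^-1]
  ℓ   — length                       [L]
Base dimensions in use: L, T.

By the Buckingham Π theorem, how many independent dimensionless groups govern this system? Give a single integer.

Exponent matrix [L,T] × [a,v,f,ℓ]:
  L: [ 1  1  0  1]
  T: [-2 -1 -1  0]
Echelon form has 2 nonzero rows (pivots: a,v)
Π count = n − r = 4 − 2 = 2

2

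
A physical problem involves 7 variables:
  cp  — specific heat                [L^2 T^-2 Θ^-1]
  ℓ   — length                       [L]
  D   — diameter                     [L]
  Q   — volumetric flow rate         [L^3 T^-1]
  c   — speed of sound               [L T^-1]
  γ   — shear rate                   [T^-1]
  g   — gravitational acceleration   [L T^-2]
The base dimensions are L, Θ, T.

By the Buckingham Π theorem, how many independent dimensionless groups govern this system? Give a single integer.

4

Exponent matrix [L,Θ,T] × [cp,ℓ,D,Q,c,γ,g]:
  L: [ 2  1  1  3  1  0  1]
  Θ: [-1  0  0  0  0  0  0]
  T: [-2  0  0 -1 -1 -1 -2]
Row reduction gives pivot columns cp,ℓ,Q; rank = 3
7 vars − rank 3 = 4 Π groups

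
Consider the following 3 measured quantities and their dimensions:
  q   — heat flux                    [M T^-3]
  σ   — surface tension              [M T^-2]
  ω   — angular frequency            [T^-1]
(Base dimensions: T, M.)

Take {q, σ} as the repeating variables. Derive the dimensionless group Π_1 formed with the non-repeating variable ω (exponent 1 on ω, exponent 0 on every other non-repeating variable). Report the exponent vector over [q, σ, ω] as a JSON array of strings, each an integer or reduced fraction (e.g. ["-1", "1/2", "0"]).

Dimensional matrix (T×M by q×σ×ω):
  T: [-3 -2 -1]
  M: [ 1  1  0]
Echelon form has 2 nonzero rows (pivots: q,σ)
Repeat: q,σ; free: ω
RREF:
  r0: [   1    0    1]
  r1: [   0    1   -1]
Fix exponent of ω at 1; solve each RREF row for its pivot's exponent:
  r0: exp(q) + (1)·1 = 0 ⇒ exp(q) = -1
  r1: exp(σ) + (-1)·1 = 0 ⇒ exp(σ) = 1
Π_1 = q^-1 · σ · ω

["-1", "1", "1"]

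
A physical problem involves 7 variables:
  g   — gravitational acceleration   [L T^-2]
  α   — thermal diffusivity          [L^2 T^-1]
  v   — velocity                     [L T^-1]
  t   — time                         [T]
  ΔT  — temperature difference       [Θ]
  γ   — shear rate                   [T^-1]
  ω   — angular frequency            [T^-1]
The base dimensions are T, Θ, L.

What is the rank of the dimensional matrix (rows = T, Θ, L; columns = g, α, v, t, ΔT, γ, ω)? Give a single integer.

Dimensional matrix (T×Θ×L by g×α×v×t×ΔT×γ×ω):
  T: [-2 -1 -1  1  0 -1 -1]
  Θ: [ 0  0  0  0  1  0  0]
  L: [ 1  2  1  0  0  0  0]
Echelon form has 3 nonzero rows (pivots: g,α,ΔT)

3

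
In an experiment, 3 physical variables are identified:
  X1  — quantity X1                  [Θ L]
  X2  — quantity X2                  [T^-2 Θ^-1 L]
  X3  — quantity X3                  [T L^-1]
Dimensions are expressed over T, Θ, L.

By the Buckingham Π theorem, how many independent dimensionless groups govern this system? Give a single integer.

Write exponents as rows T,Θ,L / cols X1,X2,X3:
  T: [ 0 -2  1]
  Θ: [ 1 -1  0]
  L: [ 1  1 -1]
RREF → pivots at {X1,X2} ⇒ r = 2
Π count = n − r = 3 − 2 = 1

1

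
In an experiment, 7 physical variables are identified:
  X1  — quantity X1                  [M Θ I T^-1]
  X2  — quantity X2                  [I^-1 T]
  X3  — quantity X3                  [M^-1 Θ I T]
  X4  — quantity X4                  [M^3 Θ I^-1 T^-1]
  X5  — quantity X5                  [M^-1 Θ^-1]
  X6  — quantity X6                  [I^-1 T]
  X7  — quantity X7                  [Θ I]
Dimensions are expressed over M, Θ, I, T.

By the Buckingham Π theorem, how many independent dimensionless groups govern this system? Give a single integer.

Dimensional matrix (M×Θ×I×T by X1×X2×X3×X4×X5×X6×X7):
  M: [ 1  0 -1  3 -1  0  0]
  Θ: [ 1  0  1  1 -1  0  1]
  I: [ 1 -1  1 -1  0 -1  1]
  T: [-1  1  1 -1  0  1  0]
RREF → pivots at {X1,X2,X3} ⇒ r = 3
Π count = n − r = 7 − 3 = 4

4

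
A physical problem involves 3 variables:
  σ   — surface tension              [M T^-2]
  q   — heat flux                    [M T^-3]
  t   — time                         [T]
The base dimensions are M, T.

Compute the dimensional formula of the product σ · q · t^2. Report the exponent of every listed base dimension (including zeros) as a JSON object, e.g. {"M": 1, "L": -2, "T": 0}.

Dimensional matrix (M×T by σ×q×t):
  M: [ 1  1  0]
  T: [-2 -3  1]
  [M]: (1)·1+(1)·1+(2)·0 = 2
  [T]: (1)·-2+(1)·-3+(2)·1 = -3
⇒ M^2 T^-3

{"M": 2, "T": -3}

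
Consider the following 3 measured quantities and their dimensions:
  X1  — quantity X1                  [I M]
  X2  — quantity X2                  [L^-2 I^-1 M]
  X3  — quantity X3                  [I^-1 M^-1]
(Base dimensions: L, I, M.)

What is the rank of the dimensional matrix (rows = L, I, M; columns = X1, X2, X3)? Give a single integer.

2

Dimensional matrix (L×I×M by X1×X2×X3):
  L: [ 0 -2  0]
  I: [ 1 -1 -1]
  M: [ 1  1 -1]
RREF → pivots at {X1,X2} ⇒ r = 2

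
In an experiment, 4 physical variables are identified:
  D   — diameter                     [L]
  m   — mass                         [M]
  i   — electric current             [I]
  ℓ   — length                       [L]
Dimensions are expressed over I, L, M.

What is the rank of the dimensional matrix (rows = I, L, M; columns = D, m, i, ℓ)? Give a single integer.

3

Dimensional matrix (I×L×M by D×m×i×ℓ):
  I: [ 0  0  1  0]
  L: [ 1  0  0  1]
  M: [ 0  1  0  0]
Echelon form has 3 nonzero rows (pivots: D,m,i)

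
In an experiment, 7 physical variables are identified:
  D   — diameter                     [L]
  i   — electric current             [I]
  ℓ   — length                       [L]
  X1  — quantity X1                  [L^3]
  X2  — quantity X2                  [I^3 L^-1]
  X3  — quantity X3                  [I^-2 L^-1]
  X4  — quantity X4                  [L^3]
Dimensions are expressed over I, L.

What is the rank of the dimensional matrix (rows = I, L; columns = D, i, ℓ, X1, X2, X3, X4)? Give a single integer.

2

Write exponents as rows I,L / cols D,i,ℓ,X1,X2,X3,X4:
  I: [ 0  1  0  0  3 -2  0]
  L: [ 1  0  1  3 -1 -1  3]
Row reduction gives pivot columns D,i; rank = 2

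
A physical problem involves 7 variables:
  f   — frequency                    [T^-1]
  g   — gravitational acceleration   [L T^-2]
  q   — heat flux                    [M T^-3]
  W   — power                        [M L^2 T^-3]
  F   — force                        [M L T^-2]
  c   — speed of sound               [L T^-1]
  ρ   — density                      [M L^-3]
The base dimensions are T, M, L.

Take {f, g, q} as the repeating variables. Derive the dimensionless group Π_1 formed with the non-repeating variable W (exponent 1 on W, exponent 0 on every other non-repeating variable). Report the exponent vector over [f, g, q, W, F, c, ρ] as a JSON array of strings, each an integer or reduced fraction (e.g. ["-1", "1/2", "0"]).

Dimensional matrix (T×M×L by f×g×q×W×F×c×ρ):
  T: [-1 -2 -3 -3 -2 -1  0]
  M: [ 0  0  1  1  1  0  1]
  L: [ 0  1  0  2  1  1 -3]
RREF → pivots at {f,g,q} ⇒ r = 3
Pivot set = {f,g,q}, free = {W,F,c,ρ}
RREF:
  r0: [   1    0    0   -4   -3   -1    3]
  r1: [   0    1    0    2    1    1   -3]
  r2: [   0    0    1    1    1    0    1]
Fix exponent of W at 1, F at 0, c at 0, ρ at 0; solve each RREF row for its pivot's exponent:
  r0: exp(f) + (-4)·1 = 0 ⇒ exp(f) = 4
  r1: exp(g) + (2)·1 = 0 ⇒ exp(g) = -2
  r2: exp(q) + (1)·1 = 0 ⇒ exp(q) = -1
Π_1 = f^4 · g^-2 · q^-1 · W

["4", "-2", "-1", "1", "0", "0", "0"]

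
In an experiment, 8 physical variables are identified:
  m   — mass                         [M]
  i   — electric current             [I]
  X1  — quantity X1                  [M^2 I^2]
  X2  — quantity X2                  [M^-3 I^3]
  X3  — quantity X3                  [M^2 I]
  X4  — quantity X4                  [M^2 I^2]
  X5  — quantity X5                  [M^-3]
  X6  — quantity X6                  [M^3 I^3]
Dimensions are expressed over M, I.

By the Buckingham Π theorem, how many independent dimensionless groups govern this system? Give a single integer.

6

Dimensional matrix (M×I by m×i×X1×X2×X3×X4×X5×X6):
  M: [ 1  0  2 -3  2  2 -3  3]
  I: [ 0  1  2  3  1  2  0  3]
RREF → pivots at {m,i} ⇒ r = 2
n=8, r=2 ⇒ 6 dimensionless groups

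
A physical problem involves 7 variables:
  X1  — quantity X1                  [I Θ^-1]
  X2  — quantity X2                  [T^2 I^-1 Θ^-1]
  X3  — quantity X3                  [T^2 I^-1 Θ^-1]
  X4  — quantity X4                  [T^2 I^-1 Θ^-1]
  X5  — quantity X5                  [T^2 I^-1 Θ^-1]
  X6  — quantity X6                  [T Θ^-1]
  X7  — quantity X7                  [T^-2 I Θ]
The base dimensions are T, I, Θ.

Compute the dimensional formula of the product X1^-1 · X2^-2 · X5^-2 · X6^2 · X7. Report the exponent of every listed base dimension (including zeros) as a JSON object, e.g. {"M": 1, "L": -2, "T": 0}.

{"T": -8, "I": 4, "Θ": 4}

Dimensional matrix (T×I×Θ by X1×X2×X3×X4×X5×X6×X7):
  T: [ 0  2  2  2  2  1 -2]
  I: [ 1 -1 -1 -1 -1  0  1]
  Θ: [-1 -1 -1 -1 -1 -1  1]
  [T]: (-1)·0+(-2)·2+(-2)·2+(2)·1+(1)·-2 = -8
  [I]: (-1)·1+(-2)·-1+(-2)·-1+(2)·0+(1)·1 = 4
  [Θ]: (-1)·-1+(-2)·-1+(-2)·-1+(2)·-1+(1)·1 = 4
⇒ T^-8 I^4 Θ^4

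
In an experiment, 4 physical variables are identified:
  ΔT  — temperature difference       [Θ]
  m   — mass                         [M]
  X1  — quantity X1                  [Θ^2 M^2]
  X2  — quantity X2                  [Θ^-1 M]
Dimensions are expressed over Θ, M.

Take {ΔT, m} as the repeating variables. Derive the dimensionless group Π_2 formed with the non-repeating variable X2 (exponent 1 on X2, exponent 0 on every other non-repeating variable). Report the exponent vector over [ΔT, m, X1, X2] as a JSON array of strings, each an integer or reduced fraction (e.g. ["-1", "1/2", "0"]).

Write exponents as rows Θ,M / cols ΔT,m,X1,X2:
  Θ: [ 1  0  2 -1]
  M: [ 0  1  2  1]
Echelon form has 2 nonzero rows (pivots: ΔT,m)
Repeat: ΔT,m; free: X1,X2
RREF:
  r0: [   1    0    2   -1]
  r1: [   0    1    2    1]
Fix exponent of X2 at 1, X1 at 0; solve each RREF row for its pivot's exponent:
  r0: exp(ΔT) + (-1)·1 = 0 ⇒ exp(ΔT) = 1
  r1: exp(m) + (1)·1 = 0 ⇒ exp(m) = -1
Π_2 = ΔT · m^-1 · X2

["1", "-1", "0", "1"]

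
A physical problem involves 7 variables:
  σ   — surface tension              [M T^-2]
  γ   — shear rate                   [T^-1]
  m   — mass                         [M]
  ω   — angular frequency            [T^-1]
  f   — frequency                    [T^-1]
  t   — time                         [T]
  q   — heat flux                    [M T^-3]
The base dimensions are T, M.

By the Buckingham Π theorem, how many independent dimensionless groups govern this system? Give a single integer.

Write exponents as rows T,M / cols σ,γ,m,ω,f,t,q:
  T: [-2 -1  0 -1 -1  1 -3]
  M: [ 1  0  1  0  0  0  1]
Row reduction gives pivot columns σ,γ; rank = 2
n=7, r=2 ⇒ 5 dimensionless groups

5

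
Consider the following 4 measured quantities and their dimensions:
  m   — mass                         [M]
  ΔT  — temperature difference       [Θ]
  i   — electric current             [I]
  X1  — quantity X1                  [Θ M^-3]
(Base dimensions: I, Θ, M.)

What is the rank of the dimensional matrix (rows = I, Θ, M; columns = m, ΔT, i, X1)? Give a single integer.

Dimensional matrix (I×Θ×M by m×ΔT×i×X1):
  I: [ 0  0  1  0]
  Θ: [ 0  1  0  1]
  M: [ 1  0  0 -3]
Echelon form has 3 nonzero rows (pivots: m,ΔT,i)

3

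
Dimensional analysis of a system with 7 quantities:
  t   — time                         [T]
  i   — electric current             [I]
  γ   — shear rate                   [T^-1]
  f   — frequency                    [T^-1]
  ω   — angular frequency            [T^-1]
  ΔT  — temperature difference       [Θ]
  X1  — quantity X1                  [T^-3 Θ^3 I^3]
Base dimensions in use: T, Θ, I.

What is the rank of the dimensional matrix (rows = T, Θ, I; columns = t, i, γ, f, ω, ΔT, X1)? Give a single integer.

3

Dimensional matrix (T×Θ×I by t×i×γ×f×ω×ΔT×X1):
  T: [ 1  0 -1 -1 -1  0 -3]
  Θ: [ 0  0  0  0  0  1  3]
  I: [ 0  1  0  0  0  0  3]
Echelon form has 3 nonzero rows (pivots: t,i,ΔT)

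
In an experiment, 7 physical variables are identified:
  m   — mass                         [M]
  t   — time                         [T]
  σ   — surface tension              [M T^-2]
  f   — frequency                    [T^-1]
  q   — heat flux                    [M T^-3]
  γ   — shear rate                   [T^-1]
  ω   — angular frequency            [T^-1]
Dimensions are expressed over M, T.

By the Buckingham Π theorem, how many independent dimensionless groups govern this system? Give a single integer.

Write exponents as rows M,T / cols m,t,σ,f,q,γ,ω:
  M: [ 1  0  1  0  1  0  0]
  T: [ 0  1 -2 -1 -3 -1 -1]
Row reduction gives pivot columns m,t; rank = 2
7 vars − rank 2 = 5 Π groups

5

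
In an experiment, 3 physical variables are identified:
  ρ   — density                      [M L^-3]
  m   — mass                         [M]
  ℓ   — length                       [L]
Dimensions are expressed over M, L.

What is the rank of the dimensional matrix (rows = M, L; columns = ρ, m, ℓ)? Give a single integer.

2

Write exponents as rows M,L / cols ρ,m,ℓ:
  M: [ 1  1  0]
  L: [-3  0  1]
RREF → pivots at {ρ,m} ⇒ r = 2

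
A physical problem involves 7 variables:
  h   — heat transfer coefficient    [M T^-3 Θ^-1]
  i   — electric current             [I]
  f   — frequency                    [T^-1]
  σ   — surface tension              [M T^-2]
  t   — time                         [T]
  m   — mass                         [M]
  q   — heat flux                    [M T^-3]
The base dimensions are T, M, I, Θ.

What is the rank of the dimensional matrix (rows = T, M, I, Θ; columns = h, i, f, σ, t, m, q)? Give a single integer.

4

Dimensional matrix (T×M×I×Θ by h×i×f×σ×t×m×q):
  T: [-3  0 -1 -2  1  0 -3]
  M: [ 1  0  0  1  0  1  1]
  I: [ 0  1  0  0  0  0  0]
  Θ: [-1  0  0  0  0  0  0]
RREF → pivots at {h,i,f,σ} ⇒ r = 4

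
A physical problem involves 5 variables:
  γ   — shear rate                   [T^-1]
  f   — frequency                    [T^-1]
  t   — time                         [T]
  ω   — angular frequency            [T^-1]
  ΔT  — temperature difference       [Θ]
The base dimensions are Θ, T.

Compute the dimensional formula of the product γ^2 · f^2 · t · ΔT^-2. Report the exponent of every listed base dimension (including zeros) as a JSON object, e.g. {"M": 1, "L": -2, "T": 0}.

{"Θ": -2, "T": -3}

Exponent matrix [Θ,T] × [γ,f,t,ω,ΔT]:
  Θ: [ 0  0  0  0  1]
  T: [-1 -1  1 -1  0]
  [Θ]: (2)·0+(2)·0+(1)·0+(-2)·1 = -2
  [T]: (2)·-1+(2)·-1+(1)·1+(-2)·0 = -3
⇒ Θ^-2 T^-3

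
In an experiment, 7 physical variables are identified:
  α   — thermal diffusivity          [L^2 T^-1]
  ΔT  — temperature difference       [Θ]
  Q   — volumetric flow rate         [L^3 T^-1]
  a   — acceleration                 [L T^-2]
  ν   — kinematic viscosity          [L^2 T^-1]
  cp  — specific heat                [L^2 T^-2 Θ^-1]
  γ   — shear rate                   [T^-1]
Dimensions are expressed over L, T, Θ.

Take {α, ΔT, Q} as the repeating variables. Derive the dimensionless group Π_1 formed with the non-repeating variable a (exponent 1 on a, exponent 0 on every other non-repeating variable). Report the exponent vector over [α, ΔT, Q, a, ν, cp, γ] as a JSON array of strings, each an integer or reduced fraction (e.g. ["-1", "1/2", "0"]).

["-5", "0", "3", "1", "0", "0", "0"]

Dimensional matrix (L×T×Θ by α×ΔT×Q×a×ν×cp×γ):
  L: [ 2  0  3  1  2  2  0]
  T: [-1  0 -1 -2 -1 -2 -1]
  Θ: [ 0  1  0  0  0 -1  0]
Row reduction gives pivot columns α,ΔT,Q; rank = 3
Pivot set = {α,ΔT,Q}, free = {a,ν,cp,γ}
RREF:
  r0: [   1    0    0    5    1    4    3]
  r1: [   0    1    0    0    0   -1    0]
  r2: [   0    0    1   -3    0   -2   -2]
Fix exponent of a at 1, ν at 0, cp at 0, γ at 0; solve each RREF row for its pivot's exponent:
  r0: exp(α) + (5)·1 = 0 ⇒ exp(α) = -5
  r1: exp(ΔT) + (0)·1 = 0 ⇒ exp(ΔT) = 0
  r2: exp(Q) + (-3)·1 = 0 ⇒ exp(Q) = 3
Π_1 = α^-5 · Q^3 · a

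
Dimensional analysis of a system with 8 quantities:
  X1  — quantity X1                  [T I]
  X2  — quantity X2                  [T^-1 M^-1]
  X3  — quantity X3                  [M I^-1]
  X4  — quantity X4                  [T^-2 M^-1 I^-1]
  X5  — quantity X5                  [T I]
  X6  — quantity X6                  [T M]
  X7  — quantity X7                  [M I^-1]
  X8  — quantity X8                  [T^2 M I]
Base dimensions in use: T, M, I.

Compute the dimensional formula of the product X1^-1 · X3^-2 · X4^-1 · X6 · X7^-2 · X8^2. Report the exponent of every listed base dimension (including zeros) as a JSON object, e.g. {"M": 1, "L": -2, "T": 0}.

{"T": 6, "M": 0, "I": 6}

Exponent matrix [T,M,I] × [X1,X2,X3,X4,X5,X6,X7,X8]:
  T: [ 1 -1  0 -2  1  1  0  2]
  M: [ 0 -1  1 -1  0  1  1  1]
  I: [ 1  0 -1 -1  1  0 -1  1]
  [T]: (-1)·1+(-2)·0+(-1)·-2+(1)·1+(-2)·0+(2)·2 = 6
  [M]: (-1)·0+(-2)·1+(-1)·-1+(1)·1+(-2)·1+(2)·1 = 0
  [I]: (-1)·1+(-2)·-1+(-1)·-1+(1)·0+(-2)·-1+(2)·1 = 6
⇒ T^6 I^6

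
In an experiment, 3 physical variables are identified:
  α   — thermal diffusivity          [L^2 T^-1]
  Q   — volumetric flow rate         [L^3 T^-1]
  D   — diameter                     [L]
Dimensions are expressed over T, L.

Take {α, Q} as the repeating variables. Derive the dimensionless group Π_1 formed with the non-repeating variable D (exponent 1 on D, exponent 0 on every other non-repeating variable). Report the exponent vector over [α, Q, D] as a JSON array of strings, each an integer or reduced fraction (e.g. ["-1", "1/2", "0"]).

["1", "-1", "1"]

Dimensional matrix (T×L by α×Q×D):
  T: [-1 -1  0]
  L: [ 2  3  1]
Row reduction gives pivot columns α,Q; rank = 2
Pivot set = {α,Q}, free = {D}
RREF:
  r0: [   1    0   -1]
  r1: [   0    1    1]
Fix exponent of D at 1; solve each RREF row for its pivot's exponent:
  r0: exp(α) + (-1)·1 = 0 ⇒ exp(α) = 1
  r1: exp(Q) + (1)·1 = 0 ⇒ exp(Q) = -1
Π_1 = α · Q^-1 · D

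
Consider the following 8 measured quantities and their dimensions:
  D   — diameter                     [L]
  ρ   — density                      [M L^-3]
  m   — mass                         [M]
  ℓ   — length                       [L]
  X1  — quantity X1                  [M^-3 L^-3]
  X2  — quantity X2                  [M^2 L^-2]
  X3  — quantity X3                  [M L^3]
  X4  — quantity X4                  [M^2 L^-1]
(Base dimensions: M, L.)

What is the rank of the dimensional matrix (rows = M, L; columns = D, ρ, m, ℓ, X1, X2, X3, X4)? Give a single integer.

Dimensional matrix (M×L by D×ρ×m×ℓ×X1×X2×X3×X4):
  M: [ 0  1  1  0 -3  2  1  2]
  L: [ 1 -3  0  1 -3 -2  3 -1]
Echelon form has 2 nonzero rows (pivots: D,ρ)

2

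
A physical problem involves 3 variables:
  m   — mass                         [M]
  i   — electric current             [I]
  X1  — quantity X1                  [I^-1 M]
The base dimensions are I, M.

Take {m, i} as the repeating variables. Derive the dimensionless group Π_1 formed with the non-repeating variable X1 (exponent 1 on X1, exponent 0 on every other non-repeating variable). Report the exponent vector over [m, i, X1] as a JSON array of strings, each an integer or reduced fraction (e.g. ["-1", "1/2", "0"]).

Exponent matrix [I,M] × [m,i,X1]:
  I: [ 0  1 -1]
  M: [ 1  0  1]
Echelon form has 2 nonzero rows (pivots: m,i)
Pivot set = {m,i}, free = {X1}
RREF:
  r0: [   1    0    1]
  r1: [   0    1   -1]
Fix exponent of X1 at 1; solve each RREF row for its pivot's exponent:
  r0: exp(m) + (1)·1 = 0 ⇒ exp(m) = -1
  r1: exp(i) + (-1)·1 = 0 ⇒ exp(i) = 1
Π_1 = m^-1 · i · X1

["-1", "1", "1"]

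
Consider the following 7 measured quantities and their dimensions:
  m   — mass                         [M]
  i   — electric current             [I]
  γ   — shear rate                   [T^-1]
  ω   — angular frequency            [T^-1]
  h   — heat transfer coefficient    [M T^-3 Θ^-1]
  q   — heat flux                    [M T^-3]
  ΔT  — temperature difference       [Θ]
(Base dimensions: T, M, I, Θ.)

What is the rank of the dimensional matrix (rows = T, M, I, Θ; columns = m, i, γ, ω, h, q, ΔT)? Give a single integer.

Exponent matrix [T,M,I,Θ] × [m,i,γ,ω,h,q,ΔT]:
  T: [ 0  0 -1 -1 -3 -3  0]
  M: [ 1  0  0  0  1  1  0]
  I: [ 0  1  0  0  0  0  0]
  Θ: [ 0  0  0  0 -1  0  1]
RREF → pivots at {m,i,γ,h} ⇒ r = 4

4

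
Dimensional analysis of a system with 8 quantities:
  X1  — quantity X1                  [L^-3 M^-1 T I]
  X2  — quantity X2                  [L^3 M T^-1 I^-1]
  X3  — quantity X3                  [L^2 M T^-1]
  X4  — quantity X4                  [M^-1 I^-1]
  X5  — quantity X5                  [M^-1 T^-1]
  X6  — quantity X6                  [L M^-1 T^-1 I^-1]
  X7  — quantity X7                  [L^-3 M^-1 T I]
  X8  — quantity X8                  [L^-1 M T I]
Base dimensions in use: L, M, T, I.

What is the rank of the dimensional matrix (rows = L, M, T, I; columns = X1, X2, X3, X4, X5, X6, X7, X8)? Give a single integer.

3

Write exponents as rows L,M,T,I / cols X1,X2,X3,X4,X5,X6,X7,X8:
  L: [-3  3  2  0  0  1 -3 -1]
  M: [-1  1  1 -1 -1 -1 -1  1]
  T: [ 1 -1 -1  0 -1 -1  1  1]
  I: [ 1 -1  0 -1  0 -1  1  1]
Row reduction gives pivot columns X1,X3,X4; rank = 3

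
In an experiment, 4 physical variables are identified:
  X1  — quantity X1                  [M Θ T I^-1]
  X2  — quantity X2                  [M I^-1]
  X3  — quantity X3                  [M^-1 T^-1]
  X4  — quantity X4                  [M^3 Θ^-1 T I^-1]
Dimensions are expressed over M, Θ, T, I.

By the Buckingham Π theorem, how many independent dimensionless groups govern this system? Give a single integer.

1

Write exponents as rows M,Θ,T,I / cols X1,X2,X3,X4:
  M: [ 1  1 -1  3]
  Θ: [ 1  0  0 -1]
  T: [ 1  0 -1  1]
  I: [-1 -1  0 -1]
Row reduction gives pivot columns X1,X2,X3; rank = 3
4 vars − rank 3 = 1 Π group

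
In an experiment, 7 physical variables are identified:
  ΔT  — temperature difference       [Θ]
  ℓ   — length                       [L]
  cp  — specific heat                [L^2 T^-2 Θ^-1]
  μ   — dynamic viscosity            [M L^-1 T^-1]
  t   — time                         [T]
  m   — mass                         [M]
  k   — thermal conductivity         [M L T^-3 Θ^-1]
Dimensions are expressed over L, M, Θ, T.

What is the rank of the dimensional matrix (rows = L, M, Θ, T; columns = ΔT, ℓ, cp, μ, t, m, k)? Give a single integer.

4

Exponent matrix [L,M,Θ,T] × [ΔT,ℓ,cp,μ,t,m,k]:
  L: [ 0  1  2 -1  0  0  1]
  M: [ 0  0  0  1  0  1  1]
  Θ: [ 1  0 -1  0  0  0 -1]
  T: [ 0  0 -2 -1  1  0 -3]
Row reduction gives pivot columns ΔT,ℓ,cp,μ; rank = 4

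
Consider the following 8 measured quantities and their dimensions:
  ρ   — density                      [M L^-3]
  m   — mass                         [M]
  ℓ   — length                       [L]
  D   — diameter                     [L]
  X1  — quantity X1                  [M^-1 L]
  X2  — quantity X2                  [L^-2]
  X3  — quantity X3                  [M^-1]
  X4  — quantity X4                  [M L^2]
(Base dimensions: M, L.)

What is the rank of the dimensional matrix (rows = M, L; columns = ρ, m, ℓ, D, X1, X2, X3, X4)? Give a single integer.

Write exponents as rows M,L / cols ρ,m,ℓ,D,X1,X2,X3,X4:
  M: [ 1  1  0  0 -1  0 -1  1]
  L: [-3  0  1  1  1 -2  0  2]
RREF → pivots at {ρ,m} ⇒ r = 2

2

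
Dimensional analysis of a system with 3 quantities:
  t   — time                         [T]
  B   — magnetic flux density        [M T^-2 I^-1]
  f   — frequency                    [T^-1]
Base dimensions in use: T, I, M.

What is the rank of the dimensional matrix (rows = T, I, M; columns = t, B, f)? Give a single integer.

2

Dimensional matrix (T×I×M by t×B×f):
  T: [ 1 -2 -1]
  I: [ 0 -1  0]
  M: [ 0  1  0]
RREF → pivots at {t,B} ⇒ r = 2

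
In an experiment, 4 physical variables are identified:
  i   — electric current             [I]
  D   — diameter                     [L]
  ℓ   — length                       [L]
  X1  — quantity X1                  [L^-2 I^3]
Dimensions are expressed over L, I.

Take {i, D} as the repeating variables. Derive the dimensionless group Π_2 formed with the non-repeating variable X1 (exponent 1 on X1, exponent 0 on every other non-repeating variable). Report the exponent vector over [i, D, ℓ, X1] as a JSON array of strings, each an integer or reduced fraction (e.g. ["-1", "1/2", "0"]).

Exponent matrix [L,I] × [i,D,ℓ,X1]:
  L: [ 0  1  1 -2]
  I: [ 1  0  0  3]
RREF → pivots at {i,D} ⇒ r = 2
Pivot set = {i,D}, free = {ℓ,X1}
RREF:
  r0: [   1    0    0    3]
  r1: [   0    1    1   -2]
Fix exponent of X1 at 1, ℓ at 0; solve each RREF row for its pivot's exponent:
  r0: exp(i) + (3)·1 = 0 ⇒ exp(i) = -3
  r1: exp(D) + (-2)·1 = 0 ⇒ exp(D) = 2
Π_2 = i^-3 · D^2 · X1

["-3", "2", "0", "1"]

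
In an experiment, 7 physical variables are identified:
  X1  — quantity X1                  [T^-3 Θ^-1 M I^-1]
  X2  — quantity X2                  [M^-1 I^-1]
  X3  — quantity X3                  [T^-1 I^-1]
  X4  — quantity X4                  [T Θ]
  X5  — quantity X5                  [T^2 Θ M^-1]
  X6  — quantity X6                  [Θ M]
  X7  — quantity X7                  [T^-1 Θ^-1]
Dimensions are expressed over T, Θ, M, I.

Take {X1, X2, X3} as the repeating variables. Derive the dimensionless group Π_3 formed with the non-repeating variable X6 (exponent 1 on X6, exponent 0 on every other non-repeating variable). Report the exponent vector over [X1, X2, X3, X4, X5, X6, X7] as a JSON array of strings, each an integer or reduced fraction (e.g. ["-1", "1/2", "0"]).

Dimensional matrix (T×Θ×M×I by X1×X2×X3×X4×X5×X6×X7):
  T: [-3  0 -1  1  2  0 -1]
  Θ: [-1  0  0  1  1  1 -1]
  M: [ 1 -1  0  0 -1  1  0]
  I: [-1 -1 -1  0  0  0  0]
RREF → pivots at {X1,X2,X3} ⇒ r = 3
Repeat: X1,X2,X3; free: X4,X5,X6,X7
RREF:
  r0: [   1    0    0   -1   -1   -1    1]
  r1: [   0    1    0   -1    0   -2    1]
  r2: [   0    0    1    2    1    3   -2]
  r3: [   0    0    0    0    0    0    0]
Fix exponent of X6 at 1, X4 at 0, X5 at 0, X7 at 0; solve each RREF row for its pivot's exponent:
  r0: exp(X1) + (-1)·1 = 0 ⇒ exp(X1) = 1
  r1: exp(X2) + (-2)·1 = 0 ⇒ exp(X2) = 2
  r2: exp(X3) + (3)·1 = 0 ⇒ exp(X3) = -3
Π_3 = X1 · X2^2 · X3^-3 · X6

["1", "2", "-3", "0", "0", "1", "0"]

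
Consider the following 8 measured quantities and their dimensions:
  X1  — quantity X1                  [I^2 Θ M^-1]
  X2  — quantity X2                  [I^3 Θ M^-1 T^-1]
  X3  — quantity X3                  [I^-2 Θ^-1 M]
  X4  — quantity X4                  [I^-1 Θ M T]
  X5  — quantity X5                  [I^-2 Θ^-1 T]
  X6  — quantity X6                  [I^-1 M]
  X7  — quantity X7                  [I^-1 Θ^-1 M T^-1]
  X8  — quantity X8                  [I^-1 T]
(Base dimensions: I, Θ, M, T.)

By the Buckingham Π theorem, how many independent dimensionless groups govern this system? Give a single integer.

Exponent matrix [I,Θ,M,T] × [X1,X2,X3,X4,X5,X6,X7,X8]:
  I: [ 2  3 -2 -1 -2 -1 -1 -1]
  Θ: [ 1  1 -1  1 -1  0 -1  0]
  M: [-1 -1  1  1  0  1  1  0]
  T: [ 0 -1  0  1  1  0 -1  1]
Echelon form has 3 nonzero rows (pivots: X1,X2,X4)
Π count = n − r = 8 − 3 = 5

5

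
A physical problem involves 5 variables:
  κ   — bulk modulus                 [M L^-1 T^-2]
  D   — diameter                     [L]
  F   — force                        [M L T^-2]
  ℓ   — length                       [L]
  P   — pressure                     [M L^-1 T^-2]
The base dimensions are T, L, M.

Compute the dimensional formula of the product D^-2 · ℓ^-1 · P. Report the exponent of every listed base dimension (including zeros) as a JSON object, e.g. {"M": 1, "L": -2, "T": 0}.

Exponent matrix [T,L,M] × [κ,D,F,ℓ,P]:
  T: [-2  0 -2  0 -2]
  L: [-1  1  1  1 -1]
  M: [ 1  0  1  0  1]
  [T]: (-2)·0+(-1)·0+(1)·-2 = -2
  [L]: (-2)·1+(-1)·1+(1)·-1 = -4
  [M]: (-2)·0+(-1)·0+(1)·1 = 1
⇒ T^-2 L^-4 M

{"T": -2, "L": -4, "M": 1}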